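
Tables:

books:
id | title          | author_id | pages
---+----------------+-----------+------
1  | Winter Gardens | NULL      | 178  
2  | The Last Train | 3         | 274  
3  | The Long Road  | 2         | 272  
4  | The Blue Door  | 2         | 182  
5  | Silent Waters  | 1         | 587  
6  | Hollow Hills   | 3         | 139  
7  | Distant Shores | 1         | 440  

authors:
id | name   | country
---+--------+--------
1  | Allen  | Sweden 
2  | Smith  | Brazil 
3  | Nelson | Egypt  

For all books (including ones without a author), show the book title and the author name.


LEFT JOIN keeps every row from books (the left table); where author_id has no match in authors, the author columns become NULL. Walk through each book:
  - book 1 (Winter Gardens): author_id=NULL, no match -> kept with NULL
  - book 2 (The Last Train): author_id=3 -> matches Nelson
  - book 3 (The Long Road): author_id=2 -> matches Smith
  - book 4 (The Blue Door): author_id=2 -> matches Smith
  - book 5 (Silent Waters): author_id=1 -> matches Allen
  - book 6 (Hollow Hills): author_id=3 -> matches Nelson
  - book 7 (Distant Shores): author_id=1 -> matches Allen
All 7 rows appear; 1 has NULL author.

SQL:
SELECT a.title, b.name AS author
FROM books a
LEFT JOIN authors b ON a.author_id = b.id

Result:
title          | author
---------------+-------
Winter Gardens | NULL  
The Last Train | Nelson
The Long Road  | Smith 
The Blue Door  | Smith 
Silent Waters  | Allen 
Hollow Hills   | Nelson
Distant Shores | Allen 


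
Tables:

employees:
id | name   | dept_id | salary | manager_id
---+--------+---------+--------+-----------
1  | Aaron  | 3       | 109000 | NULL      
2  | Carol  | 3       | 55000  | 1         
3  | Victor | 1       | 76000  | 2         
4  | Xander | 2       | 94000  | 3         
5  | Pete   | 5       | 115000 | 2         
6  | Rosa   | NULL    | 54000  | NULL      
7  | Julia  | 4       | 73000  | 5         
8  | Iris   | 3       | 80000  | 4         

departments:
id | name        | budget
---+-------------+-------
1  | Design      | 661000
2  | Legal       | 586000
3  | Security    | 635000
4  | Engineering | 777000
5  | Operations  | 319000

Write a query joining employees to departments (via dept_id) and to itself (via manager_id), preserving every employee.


Two LEFT JOINs from the same base table employees: one to departments via dept_id, one to employees itself via manager_id. Both are LEFT so every employee is preserved.
Match against departments:
  - employee 1 (Aaron): dept_id=3 -> matches Security
  - employee 2 (Carol): dept_id=3 -> matches Security
  - employee 3 (Victor): dept_id=1 -> matches Design
  - employee 4 (Xander): dept_id=2 -> matches Legal
  - employee 5 (Pete): dept_id=5 -> matches Operations
  - employee 6 (Rosa): dept_id=NULL, no match -> kept with NULL
  - employee 7 (Julia): dept_id=4 -> matches Engineering
  - employee 8 (Iris): dept_id=3 -> matches Security
Match against employees (self):
  - employee 1 (Aaron): manager_id=NULL -> NULL
  - employee 2 (Carol): manager_id=1 -> Aaron
  - employee 3 (Victor): manager_id=2 -> Carol
  - employee 4 (Xander): manager_id=3 -> Victor
  - employee 5 (Pete): manager_id=2 -> Carol
  - employee 6 (Rosa): manager_id=NULL -> NULL
  - employee 7 (Julia): manager_id=5 -> Pete
  - employee 8 (Iris): manager_id=4 -> Xander

SQL:
SELECT a.name, b.name AS department, c.name AS manager
FROM employees a
LEFT JOIN departments b ON a.dept_id = b.id
LEFT JOIN employees c ON a.manager_id = c.id

Result:
name   | department  | manager
-------+-------------+--------
Aaron  | Security    | NULL   
Carol  | Security    | Aaron  
Victor | Design      | Carol  
Xander | Legal       | Victor 
Pete   | Operations  | Carol  
Rosa   | NULL        | NULL   
Julia  | Engineering | Pete   
Iris   | Security    | Xander 


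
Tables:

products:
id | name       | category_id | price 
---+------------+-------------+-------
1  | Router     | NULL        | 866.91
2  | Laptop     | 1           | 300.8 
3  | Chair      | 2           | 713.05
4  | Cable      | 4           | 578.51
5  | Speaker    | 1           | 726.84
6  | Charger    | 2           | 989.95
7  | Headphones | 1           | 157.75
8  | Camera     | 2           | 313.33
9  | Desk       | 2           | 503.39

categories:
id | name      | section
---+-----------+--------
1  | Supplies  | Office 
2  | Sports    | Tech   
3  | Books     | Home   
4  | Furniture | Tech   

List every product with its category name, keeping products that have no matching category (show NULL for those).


LEFT JOIN keeps every row from products (the left table); where category_id has no match in categories, the category columns become NULL. Walk through each product:
  - product 1 (Router): category_id=NULL, no match -> kept with NULL
  - product 2 (Laptop): category_id=1 -> matches Supplies
  - product 3 (Chair): category_id=2 -> matches Sports
  - product 4 (Cable): category_id=4 -> matches Furniture
  - product 5 (Speaker): category_id=1 -> matches Supplies
  - product 6 (Charger): category_id=2 -> matches Sports
  - product 7 (Headphones): category_id=1 -> matches Supplies
  - product 8 (Camera): category_id=2 -> matches Sports
  - product 9 (Desk): category_id=2 -> matches Sports
All 9 rows appear; 1 has NULL category.

SQL:
SELECT a.name, b.name AS category
FROM products a
LEFT JOIN categories b ON a.category_id = b.id

Result:
name       | category 
-----------+----------
Router     | NULL     
Laptop     | Supplies 
Chair      | Sports   
Cable      | Furniture
Speaker    | Supplies 
Charger    | Sports   
Headphones | Supplies 
Camera     | Sports   
Desk       | Sports   


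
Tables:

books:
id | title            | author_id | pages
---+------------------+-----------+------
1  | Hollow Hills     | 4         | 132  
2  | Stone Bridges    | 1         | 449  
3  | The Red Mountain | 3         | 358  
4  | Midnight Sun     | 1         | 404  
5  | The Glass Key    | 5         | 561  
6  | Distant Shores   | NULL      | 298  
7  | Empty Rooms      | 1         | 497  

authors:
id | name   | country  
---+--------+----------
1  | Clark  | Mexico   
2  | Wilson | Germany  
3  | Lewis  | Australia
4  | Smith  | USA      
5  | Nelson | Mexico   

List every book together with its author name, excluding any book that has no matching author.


INNER JOIN keeps only books rows whose author_id matches an id in authors. Walk through each book:
  - book 1 (Hollow Hills): author_id=4 -> matches Smith
  - book 2 (Stone Bridges): author_id=1 -> matches Clark
  - book 3 (The Red Mountain): author_id=3 -> matches Lewis
  - book 4 (Midnight Sun): author_id=1 -> matches Clark
  - book 5 (The Glass Key): author_id=5 -> matches Nelson
  - book 6 (Distant Shores): author_id=NULL, no match -> dropped
  - book 7 (Empty Rooms): author_id=1 -> matches Clark
So 1 of 7 rows is dropped.

SQL:
SELECT a.title, b.name AS author
FROM books a
INNER JOIN authors b ON a.author_id = b.id

Result:
title            | author
-----------------+-------
Hollow Hills     | Smith 
Stone Bridges    | Clark 
The Red Mountain | Lewis 
Midnight Sun     | Clark 
The Glass Key    | Nelson
Empty Rooms      | Clark 


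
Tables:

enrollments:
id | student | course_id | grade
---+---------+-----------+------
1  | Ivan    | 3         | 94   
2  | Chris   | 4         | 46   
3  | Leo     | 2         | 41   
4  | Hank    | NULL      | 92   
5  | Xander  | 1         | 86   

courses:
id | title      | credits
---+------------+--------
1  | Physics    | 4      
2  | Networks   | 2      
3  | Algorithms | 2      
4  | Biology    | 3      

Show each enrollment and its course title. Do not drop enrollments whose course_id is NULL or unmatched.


LEFT JOIN keeps every row from enrollments (the left table); where course_id has no match in courses, the course columns become NULL. Walk through each enrollment:
  - enrollment 1 (Ivan): course_id=3 -> matches Algorithms
  - enrollment 2 (Chris): course_id=4 -> matches Biology
  - enrollment 3 (Leo): course_id=2 -> matches Networks
  - enrollment 4 (Hank): course_id=NULL, no match -> kept with NULL
  - enrollment 5 (Xander): course_id=1 -> matches Physics
All 5 rows appear; 1 has NULL course.

SQL:
SELECT a.student, b.title AS course
FROM enrollments a
LEFT JOIN courses b ON a.course_id = b.id

Result:
student | course    
--------+-----------
Ivan    | Algorithms
Chris   | Biology   
Leo     | Networks  
Hank    | NULL      
Xander  | Physics   


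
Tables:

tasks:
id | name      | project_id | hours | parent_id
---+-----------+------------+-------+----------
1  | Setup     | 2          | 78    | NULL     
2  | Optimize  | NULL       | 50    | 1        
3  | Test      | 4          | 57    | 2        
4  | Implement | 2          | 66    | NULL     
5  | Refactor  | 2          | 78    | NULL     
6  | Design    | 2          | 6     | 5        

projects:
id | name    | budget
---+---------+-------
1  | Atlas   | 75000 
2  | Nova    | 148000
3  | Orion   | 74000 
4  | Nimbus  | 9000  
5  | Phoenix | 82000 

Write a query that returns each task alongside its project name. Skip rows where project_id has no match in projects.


INNER JOIN keeps only tasks rows whose project_id matches an id in projects. Walk through each task:
  - task 1 (Setup): project_id=2 -> matches Nova
  - task 2 (Optimize): project_id=NULL, no match -> dropped
  - task 3 (Test): project_id=4 -> matches Nimbus
  - task 4 (Implement): project_id=2 -> matches Nova
  - task 5 (Refactor): project_id=2 -> matches Nova
  - task 6 (Design): project_id=2 -> matches Nova
So 1 of 6 rows is dropped.

SQL:
SELECT a.name, b.name AS project
FROM tasks a
INNER JOIN projects b ON a.project_id = b.id

Result:
name      | project
----------+--------
Setup     | Nova   
Test      | Nimbus 
Implement | Nova   
Refactor  | Nova   
Design    | Nova   


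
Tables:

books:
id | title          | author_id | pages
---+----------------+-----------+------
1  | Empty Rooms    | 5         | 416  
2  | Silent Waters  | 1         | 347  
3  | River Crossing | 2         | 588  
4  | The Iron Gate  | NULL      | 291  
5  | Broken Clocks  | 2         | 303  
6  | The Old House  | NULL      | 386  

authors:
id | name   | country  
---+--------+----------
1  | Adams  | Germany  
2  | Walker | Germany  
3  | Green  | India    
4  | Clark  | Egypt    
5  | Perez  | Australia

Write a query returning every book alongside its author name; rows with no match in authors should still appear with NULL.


LEFT JOIN keeps every row from books (the left table); where author_id has no match in authors, the author columns become NULL. Walk through each book:
  - book 1 (Empty Rooms): author_id=5 -> matches Perez
  - book 2 (Silent Waters): author_id=1 -> matches Adams
  - book 3 (River Crossing): author_id=2 -> matches Walker
  - book 4 (The Iron Gate): author_id=NULL, no match -> kept with NULL
  - book 5 (Broken Clocks): author_id=2 -> matches Walker
  - book 6 (The Old House): author_id=NULL, no match -> kept with NULL
All 6 rows appear; 2 have NULL author.

SQL:
SELECT a.title, b.name AS author
FROM books a
LEFT JOIN authors b ON a.author_id = b.id

Result:
title          | author
---------------+-------
Empty Rooms    | Perez 
Silent Waters  | Adams 
River Crossing | Walker
The Iron Gate  | NULL  
Broken Clocks  | Walker
The Old House  | NULL  


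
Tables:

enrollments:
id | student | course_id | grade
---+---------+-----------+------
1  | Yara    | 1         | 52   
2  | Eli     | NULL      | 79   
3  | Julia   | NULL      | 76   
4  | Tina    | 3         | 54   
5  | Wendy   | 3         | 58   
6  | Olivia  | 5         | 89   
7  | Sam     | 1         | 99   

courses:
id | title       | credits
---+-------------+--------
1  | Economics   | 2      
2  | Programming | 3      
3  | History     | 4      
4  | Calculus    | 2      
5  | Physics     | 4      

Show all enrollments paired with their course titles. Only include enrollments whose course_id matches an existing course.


INNER JOIN keeps only enrollments rows whose course_id matches an id in courses. Walk through each enrollment:
  - enrollment 1 (Yara): course_id=1 -> matches Economics
  - enrollment 2 (Eli): course_id=NULL, no match -> dropped
  - enrollment 3 (Julia): course_id=NULL, no match -> dropped
  - enrollment 4 (Tina): course_id=3 -> matches History
  - enrollment 5 (Wendy): course_id=3 -> matches History
  - enrollment 6 (Olivia): course_id=5 -> matches Physics
  - enrollment 7 (Sam): course_id=1 -> matches Economics
So 2 of 7 rows are dropped.

SQL:
SELECT a.student, b.title AS course
FROM enrollments a
INNER JOIN courses b ON a.course_id = b.id

Result:
student | course   
--------+----------
Yara    | Economics
Tina    | History  
Wendy   | History  
Olivia  | Physics  
Sam     | Economics


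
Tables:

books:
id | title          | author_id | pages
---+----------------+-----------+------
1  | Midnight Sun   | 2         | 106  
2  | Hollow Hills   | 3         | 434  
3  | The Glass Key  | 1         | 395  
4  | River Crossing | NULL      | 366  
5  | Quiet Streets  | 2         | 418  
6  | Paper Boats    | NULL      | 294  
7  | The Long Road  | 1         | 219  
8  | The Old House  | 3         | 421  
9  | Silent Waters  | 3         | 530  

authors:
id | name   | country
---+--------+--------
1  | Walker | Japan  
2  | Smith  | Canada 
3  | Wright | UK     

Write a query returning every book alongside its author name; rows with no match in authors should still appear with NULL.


LEFT JOIN keeps every row from books (the left table); where author_id has no match in authors, the author columns become NULL. Walk through each book:
  - book 1 (Midnight Sun): author_id=2 -> matches Smith
  - book 2 (Hollow Hills): author_id=3 -> matches Wright
  - book 3 (The Glass Key): author_id=1 -> matches Walker
  - book 4 (River Crossing): author_id=NULL, no match -> kept with NULL
  - book 5 (Quiet Streets): author_id=2 -> matches Smith
  - book 6 (Paper Boats): author_id=NULL, no match -> kept with NULL
  - book 7 (The Long Road): author_id=1 -> matches Walker
  - book 8 (The Old House): author_id=3 -> matches Wright
  - book 9 (Silent Waters): author_id=3 -> matches Wright
All 9 rows appear; 2 have NULL author.

SQL:
SELECT a.title, b.name AS author
FROM books a
LEFT JOIN authors b ON a.author_id = b.id

Result:
title          | author
---------------+-------
Midnight Sun   | Smith 
Hollow Hills   | Wright
The Glass Key  | Walker
River Crossing | NULL  
Quiet Streets  | Smith 
Paper Boats    | NULL  
The Long Road  | Walker
The Old House  | Wright
Silent Waters  | Wright


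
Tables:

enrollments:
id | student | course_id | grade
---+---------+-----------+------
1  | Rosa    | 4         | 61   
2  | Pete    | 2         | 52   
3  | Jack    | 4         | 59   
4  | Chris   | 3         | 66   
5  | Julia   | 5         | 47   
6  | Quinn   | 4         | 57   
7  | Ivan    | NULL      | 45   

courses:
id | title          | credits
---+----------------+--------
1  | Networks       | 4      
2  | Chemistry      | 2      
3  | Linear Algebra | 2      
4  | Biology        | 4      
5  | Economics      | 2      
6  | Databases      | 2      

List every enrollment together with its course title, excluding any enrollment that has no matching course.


INNER JOIN keeps only enrollments rows whose course_id matches an id in courses. Walk through each enrollment:
  - enrollment 1 (Rosa): course_id=4 -> matches Biology
  - enrollment 2 (Pete): course_id=2 -> matches Chemistry
  - enrollment 3 (Jack): course_id=4 -> matches Biology
  - enrollment 4 (Chris): course_id=3 -> matches Linear Algebra
  - enrollment 5 (Julia): course_id=5 -> matches Economics
  - enrollment 6 (Quinn): course_id=4 -> matches Biology
  - enrollment 7 (Ivan): course_id=NULL, no match -> dropped
So 1 of 7 rows is dropped.

SQL:
SELECT a.student, b.title AS course
FROM enrollments a
INNER JOIN courses b ON a.course_id = b.id

Result:
student | course        
--------+---------------
Rosa    | Biology       
Pete    | Chemistry     
Jack    | Biology       
Chris   | Linear Algebra
Julia   | Economics     
Quinn   | Biology       


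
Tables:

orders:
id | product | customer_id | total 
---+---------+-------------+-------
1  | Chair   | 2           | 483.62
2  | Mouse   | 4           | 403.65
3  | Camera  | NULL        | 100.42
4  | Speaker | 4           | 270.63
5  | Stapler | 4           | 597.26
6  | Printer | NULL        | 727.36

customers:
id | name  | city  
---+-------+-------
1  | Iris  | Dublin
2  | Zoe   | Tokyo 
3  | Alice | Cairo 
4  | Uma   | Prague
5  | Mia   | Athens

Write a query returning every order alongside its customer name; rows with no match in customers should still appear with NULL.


LEFT JOIN keeps every row from orders (the left table); where customer_id has no match in customers, the customer columns become NULL. Walk through each order:
  - order 1 (Chair): customer_id=2 -> matches Zoe
  - order 2 (Mouse): customer_id=4 -> matches Uma
  - order 3 (Camera): customer_id=NULL, no match -> kept with NULL
  - order 4 (Speaker): customer_id=4 -> matches Uma
  - order 5 (Stapler): customer_id=4 -> matches Uma
  - order 6 (Printer): customer_id=NULL, no match -> kept with NULL
All 6 rows appear; 2 have NULL customer.

SQL:
SELECT a.product, b.name AS customer
FROM orders a
LEFT JOIN customers b ON a.customer_id = b.id

Result:
product | customer
--------+---------
Chair   | Zoe     
Mouse   | Uma     
Camera  | NULL    
Speaker | Uma     
Stapler | Uma     
Printer | NULL    


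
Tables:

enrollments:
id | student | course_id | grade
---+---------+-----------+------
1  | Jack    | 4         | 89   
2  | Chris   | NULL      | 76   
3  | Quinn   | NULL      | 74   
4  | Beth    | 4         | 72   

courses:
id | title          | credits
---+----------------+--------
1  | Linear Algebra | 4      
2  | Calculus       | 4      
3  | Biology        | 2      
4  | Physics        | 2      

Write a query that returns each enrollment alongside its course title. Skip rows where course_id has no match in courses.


INNER JOIN keeps only enrollments rows whose course_id matches an id in courses. Walk through each enrollment:
  - enrollment 1 (Jack): course_id=4 -> matches Physics
  - enrollment 2 (Chris): course_id=NULL, no match -> dropped
  - enrollment 3 (Quinn): course_id=NULL, no match -> dropped
  - enrollment 4 (Beth): course_id=4 -> matches Physics
So 2 of 4 rows are dropped.

SQL:
SELECT a.student, b.title AS course
FROM enrollments a
INNER JOIN courses b ON a.course_id = b.id

Result:
student | course 
--------+--------
Jack    | Physics
Beth    | Physics


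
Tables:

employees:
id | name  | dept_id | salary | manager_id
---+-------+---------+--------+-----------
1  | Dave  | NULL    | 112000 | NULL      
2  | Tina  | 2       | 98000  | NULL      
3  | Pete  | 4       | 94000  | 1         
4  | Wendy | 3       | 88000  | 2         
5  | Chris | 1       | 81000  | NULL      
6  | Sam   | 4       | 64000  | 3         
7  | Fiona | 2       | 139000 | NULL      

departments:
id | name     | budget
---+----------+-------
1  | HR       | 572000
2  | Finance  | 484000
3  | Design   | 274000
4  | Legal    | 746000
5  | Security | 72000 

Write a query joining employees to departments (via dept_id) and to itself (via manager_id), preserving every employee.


Two LEFT JOINs from the same base table employees: one to departments via dept_id, one to employees itself via manager_id. Both are LEFT so every employee is preserved.
Match against departments:
  - employee 1 (Dave): dept_id=NULL, no match -> kept with NULL
  - employee 2 (Tina): dept_id=2 -> matches Finance
  - employee 3 (Pete): dept_id=4 -> matches Legal
  - employee 4 (Wendy): dept_id=3 -> matches Design
  - employee 5 (Chris): dept_id=1 -> matches HR
  - employee 6 (Sam): dept_id=4 -> matches Legal
  - employee 7 (Fiona): dept_id=2 -> matches Finance
Match against employees (self):
  - employee 1 (Dave): manager_id=NULL -> NULL
  - employee 2 (Tina): manager_id=NULL -> NULL
  - employee 3 (Pete): manager_id=1 -> Dave
  - employee 4 (Wendy): manager_id=2 -> Tina
  - employee 5 (Chris): manager_id=NULL -> NULL
  - employee 6 (Sam): manager_id=3 -> Pete
  - employee 7 (Fiona): manager_id=NULL -> NULL

SQL:
SELECT a.name, b.name AS department, c.name AS manager
FROM employees a
LEFT JOIN departments b ON a.dept_id = b.id
LEFT JOIN employees c ON a.manager_id = c.id

Result:
name  | department | manager
------+------------+--------
Dave  | NULL       | NULL   
Tina  | Finance    | NULL   
Pete  | Legal      | Dave   
Wendy | Design     | Tina   
Chris | HR         | NULL   
Sam   | Legal      | Pete   
Fiona | Finance    | NULL   


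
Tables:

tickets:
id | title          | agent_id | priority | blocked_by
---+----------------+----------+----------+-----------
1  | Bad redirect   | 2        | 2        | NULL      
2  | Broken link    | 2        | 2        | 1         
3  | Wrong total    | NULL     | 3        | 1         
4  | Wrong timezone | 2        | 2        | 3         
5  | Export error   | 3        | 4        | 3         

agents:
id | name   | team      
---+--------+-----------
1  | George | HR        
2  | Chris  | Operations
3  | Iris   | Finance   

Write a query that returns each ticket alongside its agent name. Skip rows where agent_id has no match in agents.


INNER JOIN keeps only tickets rows whose agent_id matches an id in agents. Walk through each ticket:
  - ticket 1 (Bad redirect): agent_id=2 -> matches Chris
  - ticket 2 (Broken link): agent_id=2 -> matches Chris
  - ticket 3 (Wrong total): agent_id=NULL, no match -> dropped
  - ticket 4 (Wrong timezone): agent_id=2 -> matches Chris
  - ticket 5 (Export error): agent_id=3 -> matches Iris
So 1 of 5 rows is dropped.

SQL:
SELECT a.title, b.name AS agent
FROM tickets a
INNER JOIN agents b ON a.agent_id = b.id

Result:
title          | agent
---------------+------
Bad redirect   | Chris
Broken link    | Chris
Wrong timezone | Chris
Export error   | Iris 


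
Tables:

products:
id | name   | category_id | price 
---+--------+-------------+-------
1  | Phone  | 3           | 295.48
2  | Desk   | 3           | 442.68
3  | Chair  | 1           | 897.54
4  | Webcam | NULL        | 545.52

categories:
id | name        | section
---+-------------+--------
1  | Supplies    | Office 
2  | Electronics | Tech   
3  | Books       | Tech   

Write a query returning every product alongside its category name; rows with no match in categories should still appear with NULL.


LEFT JOIN keeps every row from products (the left table); where category_id has no match in categories, the category columns become NULL. Walk through each product:
  - product 1 (Phone): category_id=3 -> matches Books
  - product 2 (Desk): category_id=3 -> matches Books
  - product 3 (Chair): category_id=1 -> matches Supplies
  - product 4 (Webcam): category_id=NULL, no match -> kept with NULL
All 4 rows appear; 1 has NULL category.

SQL:
SELECT a.name, b.name AS category
FROM products a
LEFT JOIN categories b ON a.category_id = b.id

Result:
name   | category
-------+---------
Phone  | Books   
Desk   | Books   
Chair  | Supplies
Webcam | NULL    


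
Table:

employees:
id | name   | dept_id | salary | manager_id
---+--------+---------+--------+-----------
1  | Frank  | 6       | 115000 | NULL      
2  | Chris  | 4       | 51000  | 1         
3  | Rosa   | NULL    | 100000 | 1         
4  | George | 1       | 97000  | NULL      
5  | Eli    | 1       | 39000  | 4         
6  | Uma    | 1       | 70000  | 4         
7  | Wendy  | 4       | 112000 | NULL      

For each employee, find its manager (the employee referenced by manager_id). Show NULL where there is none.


This is a self-join: employees is joined to a second copy of itself, matching each row's manager_id to another row's id. Use LEFT JOIN so rows with manager_id=NULL are kept.
  - employee 1 (Frank): manager_id=NULL -> NULL
  - employee 2 (Chris): manager_id=1 -> Frank
  - employee 3 (Rosa): manager_id=1 -> Frank
  - employee 4 (George): manager_id=NULL -> NULL
  - employee 5 (Eli): manager_id=4 -> George
  - employee 6 (Uma): manager_id=4 -> George
  - employee 7 (Wendy): manager_id=NULL -> NULL

SQL:
SELECT a.name AS item, b.name AS manager
FROM employees a
LEFT JOIN employees b ON a.manager_id = b.id

Result:
item   | manager
-------+--------
Frank  | NULL   
Chris  | Frank  
Rosa   | Frank  
George | NULL   
Eli    | George 
Uma    | George 
Wendy  | NULL   


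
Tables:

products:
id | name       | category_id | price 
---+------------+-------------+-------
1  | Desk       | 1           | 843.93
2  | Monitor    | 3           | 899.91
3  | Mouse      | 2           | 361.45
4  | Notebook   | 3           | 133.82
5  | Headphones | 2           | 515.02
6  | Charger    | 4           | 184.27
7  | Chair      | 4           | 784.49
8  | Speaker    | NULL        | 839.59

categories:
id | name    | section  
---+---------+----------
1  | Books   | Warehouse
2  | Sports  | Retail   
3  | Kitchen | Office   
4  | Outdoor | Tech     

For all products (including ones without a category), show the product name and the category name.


LEFT JOIN keeps every row from products (the left table); where category_id has no match in categories, the category columns become NULL. Walk through each product:
  - product 1 (Desk): category_id=1 -> matches Books
  - product 2 (Monitor): category_id=3 -> matches Kitchen
  - product 3 (Mouse): category_id=2 -> matches Sports
  - product 4 (Notebook): category_id=3 -> matches Kitchen
  - product 5 (Headphones): category_id=2 -> matches Sports
  - product 6 (Charger): category_id=4 -> matches Outdoor
  - product 7 (Chair): category_id=4 -> matches Outdoor
  - product 8 (Speaker): category_id=NULL, no match -> kept with NULL
All 8 rows appear; 1 has NULL category.

SQL:
SELECT a.name, b.name AS category
FROM products a
LEFT JOIN categories b ON a.category_id = b.id

Result:
name       | category
-----------+---------
Desk       | Books   
Monitor    | Kitchen 
Mouse      | Sports  
Notebook   | Kitchen 
Headphones | Sports  
Charger    | Outdoor 
Chair      | Outdoor 
Speaker    | NULL    


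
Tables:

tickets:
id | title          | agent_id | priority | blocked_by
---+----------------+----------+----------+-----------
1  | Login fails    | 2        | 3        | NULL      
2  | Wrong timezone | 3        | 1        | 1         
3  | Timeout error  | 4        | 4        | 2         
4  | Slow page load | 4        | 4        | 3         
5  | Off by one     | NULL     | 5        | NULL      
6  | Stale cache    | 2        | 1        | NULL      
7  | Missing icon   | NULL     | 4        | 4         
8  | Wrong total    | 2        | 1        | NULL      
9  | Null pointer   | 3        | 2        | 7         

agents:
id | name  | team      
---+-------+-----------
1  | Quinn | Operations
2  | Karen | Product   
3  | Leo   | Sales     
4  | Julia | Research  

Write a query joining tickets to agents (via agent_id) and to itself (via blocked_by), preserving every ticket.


Two LEFT JOINs from the same base table tickets: one to agents via agent_id, one to tickets itself via blocked_by. Both are LEFT so every ticket is preserved.
Match against agents:
  - ticket 1 (Login fails): agent_id=2 -> matches Karen
  - ticket 2 (Wrong timezone): agent_id=3 -> matches Leo
  - ticket 3 (Timeout error): agent_id=4 -> matches Julia
  - ticket 4 (Slow page load): agent_id=4 -> matches Julia
  - ticket 5 (Off by one): agent_id=NULL, no match -> kept with NULL
  - ticket 6 (Stale cache): agent_id=2 -> matches Karen
  - ticket 7 (Missing icon): agent_id=NULL, no match -> kept with NULL
  - ticket 8 (Wrong total): agent_id=2 -> matches Karen
  - ticket 9 (Null pointer): agent_id=3 -> matches Leo
Match against tickets (self):
  - ticket 1 (Login fails): blocked_by=NULL -> NULL
  - ticket 2 (Wrong timezone): blocked_by=1 -> Login fails
  - ticket 3 (Timeout error): blocked_by=2 -> Wrong timezone
  - ticket 4 (Slow page load): blocked_by=3 -> Timeout error
  - ticket 5 (Off by one): blocked_by=NULL -> NULL
  - ticket 6 (Stale cache): blocked_by=NULL -> NULL
  - ticket 7 (Missing icon): blocked_by=4 -> Slow page load
  - ticket 8 (Wrong total): blocked_by=NULL -> NULL
  - ticket 9 (Null pointer): blocked_by=7 -> Missing icon

SQL:
SELECT a.title, b.name AS agent, c.title AS blocked_by
FROM tickets a
LEFT JOIN agents b ON a.agent_id = b.id
LEFT JOIN tickets c ON a.blocked_by = c.id

Result:
title          | agent | blocked_by    
---------------+-------+---------------
Login fails    | Karen | NULL          
Wrong timezone | Leo   | Login fails   
Timeout error  | Julia | Wrong timezone
Slow page load | Julia | Timeout error 
Off by one     | NULL  | NULL          
Stale cache    | Karen | NULL          
Missing icon   | NULL  | Slow page load
Wrong total    | Karen | NULL          
Null pointer   | Leo   | Missing icon  


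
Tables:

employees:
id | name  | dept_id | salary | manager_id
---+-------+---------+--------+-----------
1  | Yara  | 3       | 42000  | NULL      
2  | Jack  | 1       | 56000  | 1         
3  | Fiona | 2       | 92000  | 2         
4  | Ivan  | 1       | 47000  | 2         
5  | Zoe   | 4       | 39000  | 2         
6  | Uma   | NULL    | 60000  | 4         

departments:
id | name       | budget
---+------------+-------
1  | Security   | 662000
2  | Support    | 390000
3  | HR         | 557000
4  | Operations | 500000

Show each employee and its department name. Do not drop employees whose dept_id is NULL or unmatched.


LEFT JOIN keeps every row from employees (the left table); where dept_id has no match in departments, the department columns become NULL. Walk through each employee:
  - employee 1 (Yara): dept_id=3 -> matches HR
  - employee 2 (Jack): dept_id=1 -> matches Security
  - employee 3 (Fiona): dept_id=2 -> matches Support
  - employee 4 (Ivan): dept_id=1 -> matches Security
  - employee 5 (Zoe): dept_id=4 -> matches Operations
  - employee 6 (Uma): dept_id=NULL, no match -> kept with NULL
All 6 rows appear; 1 has NULL department.

SQL:
SELECT a.name, b.name AS department
FROM employees a
LEFT JOIN departments b ON a.dept_id = b.id

Result:
name  | department
------+-----------
Yara  | HR        
Jack  | Security  
Fiona | Support   
Ivan  | Security  
Zoe   | Operations
Uma   | NULL      


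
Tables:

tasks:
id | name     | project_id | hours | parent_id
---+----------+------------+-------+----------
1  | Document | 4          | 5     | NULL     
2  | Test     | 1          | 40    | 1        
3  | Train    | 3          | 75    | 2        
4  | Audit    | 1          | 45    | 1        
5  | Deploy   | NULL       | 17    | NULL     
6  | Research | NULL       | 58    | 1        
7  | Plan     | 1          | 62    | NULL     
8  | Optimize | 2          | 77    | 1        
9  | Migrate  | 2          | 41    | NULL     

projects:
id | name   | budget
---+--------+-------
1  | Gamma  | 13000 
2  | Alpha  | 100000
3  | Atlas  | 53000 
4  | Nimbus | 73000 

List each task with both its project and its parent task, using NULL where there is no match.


Two LEFT JOINs from the same base table tasks: one to projects via project_id, one to tasks itself via parent_id. Both are LEFT so every task is preserved.
Match against projects:
  - task 1 (Document): project_id=4 -> matches Nimbus
  - task 2 (Test): project_id=1 -> matches Gamma
  - task 3 (Train): project_id=3 -> matches Atlas
  - task 4 (Audit): project_id=1 -> matches Gamma
  - task 5 (Deploy): project_id=NULL, no match -> kept with NULL
  - task 6 (Research): project_id=NULL, no match -> kept with NULL
  - task 7 (Plan): project_id=1 -> matches Gamma
  - task 8 (Optimize): project_id=2 -> matches Alpha
  - task 9 (Migrate): project_id=2 -> matches Alpha
Match against tasks (self):
  - task 1 (Document): parent_id=NULL -> NULL
  - task 2 (Test): parent_id=1 -> Document
  - task 3 (Train): parent_id=2 -> Test
  - task 4 (Audit): parent_id=1 -> Document
  - task 5 (Deploy): parent_id=NULL -> NULL
  - task 6 (Research): parent_id=1 -> Document
  - task 7 (Plan): parent_id=NULL -> NULL
  - task 8 (Optimize): parent_id=1 -> Document
  - task 9 (Migrate): parent_id=NULL -> NULL

SQL:
SELECT a.name, b.name AS project, c.name AS parent
FROM tasks a
LEFT JOIN projects b ON a.project_id = b.id
LEFT JOIN tasks c ON a.parent_id = c.id

Result:
name     | project | parent  
---------+---------+---------
Document | Nimbus  | NULL    
Test     | Gamma   | Document
Train    | Atlas   | Test    
Audit    | Gamma   | Document
Deploy   | NULL    | NULL    
Research | NULL    | Document
Plan     | Gamma   | NULL    
Optimize | Alpha   | Document
Migrate  | Alpha   | NULL    


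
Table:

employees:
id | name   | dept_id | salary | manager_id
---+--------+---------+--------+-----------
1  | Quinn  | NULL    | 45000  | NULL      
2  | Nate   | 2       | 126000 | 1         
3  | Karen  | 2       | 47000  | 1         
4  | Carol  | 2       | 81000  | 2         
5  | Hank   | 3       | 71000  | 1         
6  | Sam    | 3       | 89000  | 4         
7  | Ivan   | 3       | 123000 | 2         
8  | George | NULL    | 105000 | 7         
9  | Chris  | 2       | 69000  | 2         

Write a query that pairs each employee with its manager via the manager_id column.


This is a self-join: employees is joined to a second copy of itself, matching each row's manager_id to another row's id. Use LEFT JOIN so rows with manager_id=NULL are kept.
  - employee 1 (Quinn): manager_id=NULL -> NULL
  - employee 2 (Nate): manager_id=1 -> Quinn
  - employee 3 (Karen): manager_id=1 -> Quinn
  - employee 4 (Carol): manager_id=2 -> Nate
  - employee 5 (Hank): manager_id=1 -> Quinn
  - employee 6 (Sam): manager_id=4 -> Carol
  - employee 7 (Ivan): manager_id=2 -> Nate
  - employee 8 (George): manager_id=7 -> Ivan
  - employee 9 (Chris): manager_id=2 -> Nate

SQL:
SELECT a.name AS item, b.name AS manager
FROM employees a
LEFT JOIN employees b ON a.manager_id = b.id

Result:
item   | manager
-------+--------
Quinn  | NULL   
Nate   | Quinn  
Karen  | Quinn  
Carol  | Nate   
Hank   | Quinn  
Sam    | Carol  
Ivan   | Nate   
George | Ivan   
Chris  | Nate   


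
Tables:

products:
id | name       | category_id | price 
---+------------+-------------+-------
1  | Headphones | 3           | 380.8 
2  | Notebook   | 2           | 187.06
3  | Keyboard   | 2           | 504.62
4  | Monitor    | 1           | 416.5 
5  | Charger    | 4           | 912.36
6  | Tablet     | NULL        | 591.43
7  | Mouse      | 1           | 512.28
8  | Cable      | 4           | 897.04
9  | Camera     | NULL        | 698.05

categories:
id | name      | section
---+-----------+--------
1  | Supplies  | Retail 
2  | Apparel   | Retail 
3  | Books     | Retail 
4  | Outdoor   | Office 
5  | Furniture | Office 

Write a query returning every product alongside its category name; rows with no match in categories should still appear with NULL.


LEFT JOIN keeps every row from products (the left table); where category_id has no match in categories, the category columns become NULL. Walk through each product:
  - product 1 (Headphones): category_id=3 -> matches Books
  - product 2 (Notebook): category_id=2 -> matches Apparel
  - product 3 (Keyboard): category_id=2 -> matches Apparel
  - product 4 (Monitor): category_id=1 -> matches Supplies
  - product 5 (Charger): category_id=4 -> matches Outdoor
  - product 6 (Tablet): category_id=NULL, no match -> kept with NULL
  - product 7 (Mouse): category_id=1 -> matches Supplies
  - product 8 (Cable): category_id=4 -> matches Outdoor
  - product 9 (Camera): category_id=NULL, no match -> kept with NULL
All 9 rows appear; 2 have NULL category.

SQL:
SELECT a.name, b.name AS category
FROM products a
LEFT JOIN categories b ON a.category_id = b.id

Result:
name       | category
-----------+---------
Headphones | Books   
Notebook   | Apparel 
Keyboard   | Apparel 
Monitor    | Supplies
Charger    | Outdoor 
Tablet     | NULL    
Mouse      | Supplies
Cable      | Outdoor 
Camera     | NULL    


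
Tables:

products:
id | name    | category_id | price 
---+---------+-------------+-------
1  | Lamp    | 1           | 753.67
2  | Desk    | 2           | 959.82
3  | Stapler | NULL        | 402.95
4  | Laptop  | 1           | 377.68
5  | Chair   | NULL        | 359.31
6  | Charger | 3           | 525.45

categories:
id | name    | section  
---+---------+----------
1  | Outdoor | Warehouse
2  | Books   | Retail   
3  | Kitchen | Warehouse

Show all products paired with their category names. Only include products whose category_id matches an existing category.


INNER JOIN keeps only products rows whose category_id matches an id in categories. Walk through each product:
  - product 1 (Lamp): category_id=1 -> matches Outdoor
  - product 2 (Desk): category_id=2 -> matches Books
  - product 3 (Stapler): category_id=NULL, no match -> dropped
  - product 4 (Laptop): category_id=1 -> matches Outdoor
  - product 5 (Chair): category_id=NULL, no match -> dropped
  - product 6 (Charger): category_id=3 -> matches Kitchen
So 2 of 6 rows are dropped.

SQL:
SELECT a.name, b.name AS category
FROM products a
INNER JOIN categories b ON a.category_id = b.id

Result:
name    | category
--------+---------
Lamp    | Outdoor 
Desk    | Books   
Laptop  | Outdoor 
Charger | Kitchen 


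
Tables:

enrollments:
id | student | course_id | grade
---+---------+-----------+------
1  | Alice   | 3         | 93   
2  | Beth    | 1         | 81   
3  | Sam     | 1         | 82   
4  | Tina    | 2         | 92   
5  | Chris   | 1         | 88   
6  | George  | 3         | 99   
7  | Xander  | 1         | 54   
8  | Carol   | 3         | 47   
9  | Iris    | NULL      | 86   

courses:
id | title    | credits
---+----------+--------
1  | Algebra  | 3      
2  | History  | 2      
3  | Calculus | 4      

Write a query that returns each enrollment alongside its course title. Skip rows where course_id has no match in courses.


INNER JOIN keeps only enrollments rows whose course_id matches an id in courses. Walk through each enrollment:
  - enrollment 1 (Alice): course_id=3 -> matches Calculus
  - enrollment 2 (Beth): course_id=1 -> matches Algebra
  - enrollment 3 (Sam): course_id=1 -> matches Algebra
  - enrollment 4 (Tina): course_id=2 -> matches History
  - enrollment 5 (Chris): course_id=1 -> matches Algebra
  - enrollment 6 (George): course_id=3 -> matches Calculus
  - enrollment 7 (Xander): course_id=1 -> matches Algebra
  - enrollment 8 (Carol): course_id=3 -> matches Calculus
  - enrollment 9 (Iris): course_id=NULL, no match -> dropped
So 1 of 9 rows is dropped.

SQL:
SELECT a.student, b.title AS course
FROM enrollments a
INNER JOIN courses b ON a.course_id = b.id

Result:
student | course  
--------+---------
Alice   | Calculus
Beth    | Algebra 
Sam     | Algebra 
Tina    | History 
Chris   | Algebra 
George  | Calculus
Xander  | Algebra 
Carol   | Calculus


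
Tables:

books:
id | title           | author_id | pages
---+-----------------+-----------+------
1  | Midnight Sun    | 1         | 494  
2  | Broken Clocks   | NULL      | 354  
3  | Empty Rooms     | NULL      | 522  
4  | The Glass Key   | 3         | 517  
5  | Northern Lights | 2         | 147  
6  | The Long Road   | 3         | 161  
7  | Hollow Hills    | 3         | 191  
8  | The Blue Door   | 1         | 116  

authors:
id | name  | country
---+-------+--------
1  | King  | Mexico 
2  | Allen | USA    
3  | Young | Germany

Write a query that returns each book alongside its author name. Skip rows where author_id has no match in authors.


INNER JOIN keeps only books rows whose author_id matches an id in authors. Walk through each book:
  - book 1 (Midnight Sun): author_id=1 -> matches King
  - book 2 (Broken Clocks): author_id=NULL, no match -> dropped
  - book 3 (Empty Rooms): author_id=NULL, no match -> dropped
  - book 4 (The Glass Key): author_id=3 -> matches Young
  - book 5 (Northern Lights): author_id=2 -> matches Allen
  - book 6 (The Long Road): author_id=3 -> matches Young
  - book 7 (Hollow Hills): author_id=3 -> matches Young
  - book 8 (The Blue Door): author_id=1 -> matches King
So 2 of 8 rows are dropped.

SQL:
SELECT a.title, b.name AS author
FROM books a
INNER JOIN authors b ON a.author_id = b.id

Result:
title           | author
----------------+-------
Midnight Sun    | King  
The Glass Key   | Young 
Northern Lights | Allen 
The Long Road   | Young 
Hollow Hills    | Young 
The Blue Door   | King  


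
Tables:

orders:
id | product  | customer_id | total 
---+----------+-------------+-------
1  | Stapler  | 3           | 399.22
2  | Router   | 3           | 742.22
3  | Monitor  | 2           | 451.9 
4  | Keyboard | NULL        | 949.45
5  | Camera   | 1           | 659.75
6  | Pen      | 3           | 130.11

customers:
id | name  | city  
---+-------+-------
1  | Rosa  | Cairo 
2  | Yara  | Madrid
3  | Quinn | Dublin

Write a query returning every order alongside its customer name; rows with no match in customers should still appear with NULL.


LEFT JOIN keeps every row from orders (the left table); where customer_id has no match in customers, the customer columns become NULL. Walk through each order:
  - order 1 (Stapler): customer_id=3 -> matches Quinn
  - order 2 (Router): customer_id=3 -> matches Quinn
  - order 3 (Monitor): customer_id=2 -> matches Yara
  - order 4 (Keyboard): customer_id=NULL, no match -> kept with NULL
  - order 5 (Camera): customer_id=1 -> matches Rosa
  - order 6 (Pen): customer_id=3 -> matches Quinn
All 6 rows appear; 1 has NULL customer.

SQL:
SELECT a.product, b.name AS customer
FROM orders a
LEFT JOIN customers b ON a.customer_id = b.id

Result:
product  | customer
---------+---------
Stapler  | Quinn   
Router   | Quinn   
Monitor  | Yara    
Keyboard | NULL    
Camera   | Rosa    
Pen      | Quinn   
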